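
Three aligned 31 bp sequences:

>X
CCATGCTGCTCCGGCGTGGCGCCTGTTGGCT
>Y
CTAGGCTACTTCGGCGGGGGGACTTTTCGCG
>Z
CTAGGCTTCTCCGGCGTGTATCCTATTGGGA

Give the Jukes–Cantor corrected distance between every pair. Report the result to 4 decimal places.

d(X,Y) = 0.4217, d(X,Z) = 0.3672, d(Y,Z) = 0.4806

X–Y: 10/31 sites differ → p ≈ 0.322581, d = −0.75 ln(1 − 0.430108) = 0.421731 ≈ 0.4217.
X–Z: 9/31 sites differ → p ≈ 0.290323, d = −0.75 ln(1 − 0.387097) = 0.367161 ≈ 0.3672.
Y–Z: 11/31 sites differ → p ≈ 0.354839, d = −0.75 ln(1 − 0.473119) = 0.480585 ≈ 0.4806.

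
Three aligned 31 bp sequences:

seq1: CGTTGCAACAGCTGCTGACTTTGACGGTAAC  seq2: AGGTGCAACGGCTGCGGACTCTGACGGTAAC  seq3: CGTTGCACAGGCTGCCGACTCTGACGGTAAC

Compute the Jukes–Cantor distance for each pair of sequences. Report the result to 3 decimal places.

seq1–seq2: 5/31 sites differ → p ≈ 0.16129, d = −0.75 ln(1 − 0.215053) = 0.181604 ≈ 0.182.
seq1–seq3: 5/31 sites differ → p ≈ 0.16129, d = −0.75 ln(1 − 0.215053) = 0.181604 ≈ 0.182.
seq2–seq3: 5/31 sites differ → p ≈ 0.16129, d = −0.75 ln(1 − 0.215053) = 0.181604 ≈ 0.182.

d(seq1,seq2) = 0.182, d(seq1,seq3) = 0.182, d(seq2,seq3) = 0.182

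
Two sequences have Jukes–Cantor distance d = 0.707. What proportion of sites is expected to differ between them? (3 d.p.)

p = (3/4)(1 − e^(−4d/3)) = 0.75 × (1 − e^(-0.942667)) = 0.75 × (1 − 0.389587) = 0.457810.

0.458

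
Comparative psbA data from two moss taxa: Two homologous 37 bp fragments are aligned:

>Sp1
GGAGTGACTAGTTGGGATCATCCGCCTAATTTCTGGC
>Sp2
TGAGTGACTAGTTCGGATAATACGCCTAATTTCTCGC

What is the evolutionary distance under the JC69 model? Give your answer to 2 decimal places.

0.15

The sequences differ at 5 of 37 sites (1, 14, 19, 22, 35), so p = 5/37 ≈ 0.135135.
d = −(3/4) ln(1 − 4p/3) = −0.75 ln(1 − 0.18018) = −0.75 ln(0.81982)
  = −0.75 × (-0.198670) = 0.149003 substitutions/site.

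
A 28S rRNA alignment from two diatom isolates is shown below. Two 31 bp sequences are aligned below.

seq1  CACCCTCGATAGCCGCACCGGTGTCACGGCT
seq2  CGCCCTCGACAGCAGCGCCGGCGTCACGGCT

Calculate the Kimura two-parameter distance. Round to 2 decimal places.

0.19

Of 31 sites, 4 differences are transitions and 1 are transversions, so P = 4/31 ≈ 0.129032 and Q = 1/31 ≈ 0.032258.
Under the Kimura two-parameter model, d = −½ ln(1 − 2P − Q) − ¼ ln(1 − 2Q).
1 − 2P − Q = 0.709678, giving −½ ln(0.709678) = 0.171472.
1 − 2Q = 0.935484, giving −¼ ln(0.935484) = 0.016673.
d = 0.171472 + 0.016673 = 0.188145.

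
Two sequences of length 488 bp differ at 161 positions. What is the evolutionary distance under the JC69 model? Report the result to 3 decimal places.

p = 161/488 ≈ 0.329918.
d = −(3/4) ln(1 − 4p/3) = −0.75 ln(1 − 0.439891) = −0.75 ln(0.560109)
  = −0.75 × (-0.579624) = 0.434718 substitutions/site.

0.435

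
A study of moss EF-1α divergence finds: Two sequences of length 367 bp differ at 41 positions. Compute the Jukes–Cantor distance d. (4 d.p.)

p = 41/367 ≈ 0.111717.
d = −(3/4) ln(1 − 4p/3) = −0.75 ln(1 − 0.148956) = −0.75 ln(0.851044)
  = −0.75 × (-0.161291) = 0.120968 substitutions/site.

0.1210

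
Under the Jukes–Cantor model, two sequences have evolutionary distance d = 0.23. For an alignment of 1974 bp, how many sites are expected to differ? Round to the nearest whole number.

Invert JC69: p = (3/4)(1 − e^(−4d/3)) = 0.75 × (1 − e^(-0.306667)) = 0.75 × (1 − 0.735896) = 0.198078.
Expected differing sites = pL ≈ 0.198078 × 1974 = 391.005972 ≈ 391.

391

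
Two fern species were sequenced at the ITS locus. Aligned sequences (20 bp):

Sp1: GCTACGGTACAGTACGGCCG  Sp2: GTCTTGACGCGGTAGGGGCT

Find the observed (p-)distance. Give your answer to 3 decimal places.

0.550

The sequences differ at 11 of 20 positions.
p = 11/20 = 0.550.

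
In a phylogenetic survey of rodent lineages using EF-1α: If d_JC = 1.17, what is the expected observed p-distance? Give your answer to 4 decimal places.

0.5924

p = (3/4)(1 − e^(−4d/3)) = 0.75 × (1 − e^(-1.56)) = 0.75 × (1 − 0.210136) = 0.592398.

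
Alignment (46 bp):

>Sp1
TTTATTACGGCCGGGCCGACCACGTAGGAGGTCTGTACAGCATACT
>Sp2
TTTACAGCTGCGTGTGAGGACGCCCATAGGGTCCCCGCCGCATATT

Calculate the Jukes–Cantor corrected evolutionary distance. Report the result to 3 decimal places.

0.824

The sequences differ at 23 of 46 sites, so p = 23/46 = 0.5.
d = −(3/4) ln(1 − 4p/3) = −0.75 ln(1 − 0.666667) = −0.75 ln(0.333333)
  = −0.75 × (-1.098613) = 0.823960 substitutions/site.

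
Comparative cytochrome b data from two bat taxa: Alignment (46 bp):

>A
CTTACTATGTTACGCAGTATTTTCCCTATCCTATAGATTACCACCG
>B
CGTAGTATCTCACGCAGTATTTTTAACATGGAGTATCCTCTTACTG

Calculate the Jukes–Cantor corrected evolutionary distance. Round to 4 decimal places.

The sequences differ at 19 of 46 sites, so p = 19/46 ≈ 0.413043.
d = −(3/4) ln(1 − 4p/3) = −0.75 ln(1 − 0.550724) = −0.75 ln(0.449276)
  = −0.75 × (-0.800118) = 0.600089 substitutions/site.

0.6001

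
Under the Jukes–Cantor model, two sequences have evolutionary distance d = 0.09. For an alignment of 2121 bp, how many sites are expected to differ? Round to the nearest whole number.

180

Invert JC69: p = (3/4)(1 − e^(−4d/3)) = 0.75 × (1 − e^(-0.12)) = 0.75 × (1 − 0.886920) = 0.084810.
Expected differing sites = pL ≈ 0.084810 × 2121 = 179.88201 ≈ 180.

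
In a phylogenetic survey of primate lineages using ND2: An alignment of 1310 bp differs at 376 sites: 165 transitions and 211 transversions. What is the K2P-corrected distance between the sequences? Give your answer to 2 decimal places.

P = 165/1310 ≈ 0.125954 and Q = 211/1310 ≈ 0.161069.
Under the Kimura two-parameter model, d = −½ ln(1 − 2P − Q) − ¼ ln(1 − 2Q).
1 − 2P − Q = 0.587023, giving −½ ln(0.587023) = 0.266346.
1 − 2Q = 0.677862, giving −¼ ln(0.677862) = 0.097203.
d = 0.266346 + 0.097203 = 0.363549.

0.36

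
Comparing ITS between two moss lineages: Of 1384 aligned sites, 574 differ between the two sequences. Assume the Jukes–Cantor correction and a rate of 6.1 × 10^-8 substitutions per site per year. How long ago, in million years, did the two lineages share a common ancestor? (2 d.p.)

4.95

p = 574/1384 ≈ 0.41474.
d = −(3/4) ln(1 − 4p/3) = −0.75 ln(1 − 0.552987) = −0.75 ln(0.447013)
  = −0.75 × (-0.805168) = 0.603876 substitutions/site.
Under a molecular clock d = 2μt, so t = d/(2μ) = 0.603876 / (2 × 6.1 × 10^-8) = 4.95 million years.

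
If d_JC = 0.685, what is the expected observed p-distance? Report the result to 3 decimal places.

0.449

p = (3/4)(1 − e^(−4d/3)) = 0.75 × (1 − e^(-0.913333)) = 0.75 × (1 − 0.401185) = 0.449111.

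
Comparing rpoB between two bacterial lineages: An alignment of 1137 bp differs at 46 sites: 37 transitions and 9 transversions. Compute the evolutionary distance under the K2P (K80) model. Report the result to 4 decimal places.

0.0419

P = 37/1137 ≈ 0.032542 and Q = 9/1137 ≈ 0.007916.
Under the Kimura two-parameter model, d = −½ ln(1 − 2P − Q) − ¼ ln(1 − 2Q).
1 − 2P − Q = 0.927, giving −½ ln(0.927) = 0.037901.
1 − 2Q = 0.984168, giving −¼ ln(0.984168) = 0.003990.
d = 0.037901 + 0.003990 = 0.041891.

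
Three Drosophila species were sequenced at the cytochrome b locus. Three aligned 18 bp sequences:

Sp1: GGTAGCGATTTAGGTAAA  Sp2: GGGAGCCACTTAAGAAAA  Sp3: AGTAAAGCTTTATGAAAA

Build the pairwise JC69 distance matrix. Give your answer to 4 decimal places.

d(Sp1,Sp2) = 0.3470, d(Sp1,Sp3) = 0.4408, d(Sp2,Sp3) = 0.6735

Sp1–Sp2: 5/18 sites differ → p ≈ 0.277778, d = −0.75 ln(1 − 0.370371) = 0.346968 ≈ 0.3470.
Sp1–Sp3: 6/18 sites differ → p ≈ 0.333333, d = −0.75 ln(1 − 0.444444) = 0.440839 ≈ 0.4408.
Sp2–Sp3: 8/18 sites differ → p ≈ 0.444444, d = −0.75 ln(1 − 0.592592) = 0.673455 ≈ 0.6735.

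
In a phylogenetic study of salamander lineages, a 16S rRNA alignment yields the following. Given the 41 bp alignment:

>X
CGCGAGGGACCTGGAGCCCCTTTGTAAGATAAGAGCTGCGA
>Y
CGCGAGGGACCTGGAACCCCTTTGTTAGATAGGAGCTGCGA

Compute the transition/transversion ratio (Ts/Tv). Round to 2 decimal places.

Transitions are A↔G and C↔T; transversions are all other mismatches.
Transitions: 2. Transversions: 1.
R = 2/1 = 2.00.

2.00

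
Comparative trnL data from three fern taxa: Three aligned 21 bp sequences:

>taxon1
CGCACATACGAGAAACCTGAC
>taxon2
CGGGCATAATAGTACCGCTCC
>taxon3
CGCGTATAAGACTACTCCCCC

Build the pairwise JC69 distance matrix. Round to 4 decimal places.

d(taxon1,taxon2) = 0.7557, d(taxon1,taxon3) = 0.7557, d(taxon2,taxon3) = 0.4408

taxon1–taxon2: 10/21 sites differ → p ≈ 0.47619, d = −0.75 ln(1 − 0.63492) = 0.755729 ≈ 0.7557.
taxon1–taxon3: 10/21 sites differ → p ≈ 0.47619, d = −0.75 ln(1 − 0.63492) = 0.755729 ≈ 0.7557.
taxon2–taxon3: 7/21 sites differ → p ≈ 0.333333, d = −0.75 ln(1 − 0.444444) = 0.440839 ≈ 0.4408.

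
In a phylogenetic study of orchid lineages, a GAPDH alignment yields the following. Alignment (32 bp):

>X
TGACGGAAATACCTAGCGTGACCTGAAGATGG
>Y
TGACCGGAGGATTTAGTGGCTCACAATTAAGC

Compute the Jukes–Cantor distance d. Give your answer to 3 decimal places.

The sequences differ at 17 of 32 sites, so p = 17/32 = 0.53125.
d = −(3/4) ln(1 − 4p/3) = −0.75 ln(1 − 0.708333) = −0.75 ln(0.291667)
  = −0.75 × (-1.232143) = 0.924107 substitutions/site.

0.924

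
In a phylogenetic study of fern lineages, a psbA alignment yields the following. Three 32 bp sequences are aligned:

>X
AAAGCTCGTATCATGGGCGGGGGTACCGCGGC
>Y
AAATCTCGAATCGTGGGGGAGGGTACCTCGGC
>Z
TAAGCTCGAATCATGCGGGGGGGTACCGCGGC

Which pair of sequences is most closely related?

X–Y: 6/32 differ, p = 0.188, d = 0.216.
X–Z: 4/32 differ, p = 0.125, d = 0.137.
Y–Z: 6/32 differ, p = 0.188, d = 0.216.
The smallest distance is between X and Z.

X and Z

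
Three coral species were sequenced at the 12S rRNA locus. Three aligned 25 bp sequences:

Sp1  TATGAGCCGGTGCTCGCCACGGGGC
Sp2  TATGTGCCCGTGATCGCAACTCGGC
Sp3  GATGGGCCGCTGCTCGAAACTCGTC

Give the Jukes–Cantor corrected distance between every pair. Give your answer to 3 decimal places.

d(Sp1,Sp2) = 0.289, d(Sp1,Sp3) = 0.417, d(Sp2,Sp3) = 0.351

Sp1–Sp2: 6/25 sites differ → p = 0.24, d = −0.75 ln(1 − 0.32) = 0.289247 ≈ 0.289.
Sp1–Sp3: 8/25 sites differ → p = 0.32, d = −0.75 ln(1 − 0.426667) = 0.417216 ≈ 0.417.
Sp2–Sp3: 7/25 sites differ → p = 0.28, d = −0.75 ln(1 − 0.373333) = 0.350505 ≈ 0.351.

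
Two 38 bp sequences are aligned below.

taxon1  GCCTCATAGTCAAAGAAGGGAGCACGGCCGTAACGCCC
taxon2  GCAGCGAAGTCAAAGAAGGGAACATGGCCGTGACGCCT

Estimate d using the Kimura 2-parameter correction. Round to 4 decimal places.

Of 38 sites, 5 differences are transitions and 3 are transversions, so P = 5/38 ≈ 0.131579 and Q = 3/38 ≈ 0.078947.
Under the Kimura two-parameter model, d = −½ ln(1 − 2P − Q) − ¼ ln(1 − 2Q).
1 − 2P − Q = 0.657895, giving −½ ln(0.657895) = 0.209355.
1 − 2Q = 0.842106, giving −¼ ln(0.842106) = 0.042962.
d = 0.209355 + 0.042962 = 0.252317.

0.2523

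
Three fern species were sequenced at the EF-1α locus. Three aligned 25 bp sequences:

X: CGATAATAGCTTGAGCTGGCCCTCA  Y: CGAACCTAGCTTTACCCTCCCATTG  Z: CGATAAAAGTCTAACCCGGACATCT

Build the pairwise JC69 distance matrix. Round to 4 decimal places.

d(X,Y) = 0.6626, d(X,Z) = 0.4904, d(Y,Z) = 0.7662

X–Y: 11/25 sites differ → p = 0.44, d = −0.75 ln(1 − 0.586667) = 0.662626 ≈ 0.6626.
X–Z: 9/25 sites differ → p = 0.36, d = −0.75 ln(1 − 0.48) = 0.490445 ≈ 0.4904.
Y–Z: 12/25 sites differ → p = 0.48, d = −0.75 ln(1 − 0.64) = 0.766238 ≈ 0.7662.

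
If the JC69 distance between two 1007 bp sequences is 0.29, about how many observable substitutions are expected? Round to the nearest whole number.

Invert JC69: p = (3/4)(1 − e^(−4d/3)) = 0.75 × (1 − e^(-0.386667)) = 0.75 × (1 − 0.679317) = 0.240512.
Expected differing sites = pL ≈ 0.240512 × 1007 = 242.195584 ≈ 242.

242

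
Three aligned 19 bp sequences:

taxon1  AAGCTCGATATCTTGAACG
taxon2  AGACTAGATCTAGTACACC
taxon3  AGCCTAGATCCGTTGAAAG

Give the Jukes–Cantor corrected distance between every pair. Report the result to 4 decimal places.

d(taxon1,taxon2) = 0.7489, d(taxon1,taxon3) = 0.5068, d(taxon2,taxon3) = 0.6181

taxon1–taxon2: 9/19 sites differ → p ≈ 0.473684, d = −0.75 ln(1 − 0.631579) = 0.748897 ≈ 0.7489.
taxon1–taxon3: 7/19 sites differ → p ≈ 0.368421, d = −0.75 ln(1 − 0.491228) = 0.506816 ≈ 0.5068.
taxon2–taxon3: 8/19 sites differ → p ≈ 0.421053, d = −0.75 ln(1 − 0.561404) = 0.618132 ≈ 0.6181.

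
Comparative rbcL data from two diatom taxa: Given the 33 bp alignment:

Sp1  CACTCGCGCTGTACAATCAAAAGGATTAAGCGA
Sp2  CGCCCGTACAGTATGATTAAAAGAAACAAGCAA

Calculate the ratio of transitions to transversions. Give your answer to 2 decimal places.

5.00

Transitions are A↔G and C↔T; transversions are all other mismatches.
Transitions: 10. Transversions: 2.
R = 10/2 = 5.00.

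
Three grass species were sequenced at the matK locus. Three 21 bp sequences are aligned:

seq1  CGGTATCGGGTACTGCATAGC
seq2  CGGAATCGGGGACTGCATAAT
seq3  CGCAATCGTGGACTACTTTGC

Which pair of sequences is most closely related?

seq1 and seq2

seq1–seq2: 4/21 differ, p = 0.190, d = 0.220.
seq1–seq3: 7/21 differ, p = 0.333, d = 0.441.
seq2–seq3: 7/21 differ, p = 0.333, d = 0.441.
The smallest distance is between seq1 and seq2.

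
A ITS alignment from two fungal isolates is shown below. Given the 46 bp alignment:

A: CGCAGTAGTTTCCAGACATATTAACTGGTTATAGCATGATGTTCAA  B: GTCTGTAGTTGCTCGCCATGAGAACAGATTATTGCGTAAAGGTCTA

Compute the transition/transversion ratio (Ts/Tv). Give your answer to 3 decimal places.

Transitions are A↔G and C↔T; transversions are all other mismatches.
Transitions: 5. Transversions: 13.
R = 5/13 = 0.384615… ≈ 0.385 (to 3 d.p.).

0.385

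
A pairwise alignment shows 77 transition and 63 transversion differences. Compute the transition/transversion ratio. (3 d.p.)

1.222

R = 77/63 = 1.222222… ≈ 1.222 (to 3 d.p.).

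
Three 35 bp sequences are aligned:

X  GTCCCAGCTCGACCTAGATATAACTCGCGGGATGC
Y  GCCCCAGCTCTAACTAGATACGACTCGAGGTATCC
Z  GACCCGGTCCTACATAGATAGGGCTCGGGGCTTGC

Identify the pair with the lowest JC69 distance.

X and Y

X–Y: 8/35 differ, p = 0.229, d = 0.273.
X–Z: 12/35 differ, p = 0.343, d = 0.458.
Y–Z: 12/35 differ, p = 0.343, d = 0.458.
The smallest distance is between X and Y.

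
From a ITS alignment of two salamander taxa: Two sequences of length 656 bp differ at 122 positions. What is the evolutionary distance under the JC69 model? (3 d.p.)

0.214

p = 122/656 ≈ 0.185976.
d = −(3/4) ln(1 − 4p/3) = −0.75 ln(1 − 0.247968) = −0.75 ln(0.752032)
  = −0.75 × (-0.284976) = 0.213732 substitutions/site.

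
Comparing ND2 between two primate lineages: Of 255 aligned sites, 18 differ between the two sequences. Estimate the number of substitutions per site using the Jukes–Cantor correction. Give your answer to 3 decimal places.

0.074

p = 18/255 ≈ 0.070588.
d = −(3/4) ln(1 − 4p/3) = −0.75 ln(1 − 0.094117) = −0.75 ln(0.905883)
  = −0.75 × (-0.098845) = 0.074134 substitutions/site.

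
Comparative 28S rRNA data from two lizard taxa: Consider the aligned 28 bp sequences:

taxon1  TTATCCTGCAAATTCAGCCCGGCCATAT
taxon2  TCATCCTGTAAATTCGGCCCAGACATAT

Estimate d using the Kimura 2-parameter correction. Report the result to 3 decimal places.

Of 28 sites, 4 differences are transitions and 1 are transversions, so P = 4/28 ≈ 0.142857 and Q = 1/28 ≈ 0.035714.
Under the Kimura two-parameter model, d = −½ ln(1 − 2P − Q) − ¼ ln(1 − 2Q).
1 − 2P − Q = 0.678572, giving −½ ln(0.678572) = 0.193882.
1 − 2Q = 0.928572, giving −¼ ln(0.928572) = 0.018527.
d = 0.193882 + 0.018527 = 0.212409.

0.212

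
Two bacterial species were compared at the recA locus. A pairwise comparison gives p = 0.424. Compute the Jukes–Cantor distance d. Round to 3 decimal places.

0.625

d = −(3/4) ln(1 − 4p/3) = −0.75 ln(1 − 0.565333) = −0.75 ln(0.434667)
  = −0.75 × (-0.833175) = 0.624881 substitutions/site.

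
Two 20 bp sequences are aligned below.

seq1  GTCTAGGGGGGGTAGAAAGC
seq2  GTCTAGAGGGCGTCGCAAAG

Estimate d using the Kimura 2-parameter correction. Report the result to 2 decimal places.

0.38

Of 20 sites, 2 differences are transitions and 4 are transversions, so P = 2/20 = 0.1 and Q = 4/20 = 0.2.
Under the Kimura two-parameter model, d = −½ ln(1 − 2P − Q) − ¼ ln(1 − 2Q).
1 − 2P − Q = 0.6, giving −½ ln(0.6) = 0.255413.
1 − 2Q = 0.6, giving −¼ ln(0.6) = 0.127706.
d = 0.255413 + 0.127706 = 0.383119.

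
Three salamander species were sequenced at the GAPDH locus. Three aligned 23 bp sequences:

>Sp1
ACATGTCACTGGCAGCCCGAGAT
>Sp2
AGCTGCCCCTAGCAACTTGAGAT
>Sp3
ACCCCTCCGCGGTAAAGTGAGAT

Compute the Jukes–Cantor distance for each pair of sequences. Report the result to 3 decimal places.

d(Sp1,Sp2) = 0.467, d(Sp1,Sp3) = 0.761, d(Sp2,Sp3) = 0.650

Sp1–Sp2: 8/23 sites differ → p ≈ 0.347826, d = −0.75 ln(1 − 0.463768) = 0.467391 ≈ 0.467.
Sp1–Sp3: 11/23 sites differ → p ≈ 0.478261, d = −0.75 ln(1 − 0.637681) = 0.761423 ≈ 0.761.
Sp2–Sp3: 10/23 sites differ → p ≈ 0.434783, d = −0.75 ln(1 − 0.579711) = 0.650110 ≈ 0.650.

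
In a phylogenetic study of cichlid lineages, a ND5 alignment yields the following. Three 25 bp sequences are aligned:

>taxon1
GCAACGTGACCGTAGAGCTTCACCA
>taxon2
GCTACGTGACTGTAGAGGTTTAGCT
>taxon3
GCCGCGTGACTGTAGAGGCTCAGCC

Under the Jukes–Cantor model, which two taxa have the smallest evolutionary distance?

taxon1–taxon2: 6/25 differ, p = 0.240, d = 0.289.
taxon1–taxon3: 7/25 differ, p = 0.280, d = 0.351.
taxon2–taxon3: 5/25 differ, p = 0.200, d = 0.233.
The smallest distance is between taxon2 and taxon3.

taxon2 and taxon3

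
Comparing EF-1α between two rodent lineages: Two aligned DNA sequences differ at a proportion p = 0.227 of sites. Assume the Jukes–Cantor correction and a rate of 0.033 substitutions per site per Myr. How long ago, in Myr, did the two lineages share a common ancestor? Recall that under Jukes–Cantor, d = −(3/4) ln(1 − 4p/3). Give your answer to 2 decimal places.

4.10

d = −(3/4) ln(1 − 4p/3) = −0.75 ln(1 − 0.302667) = −0.75 ln(0.697333)
  = −0.75 × (-0.360492) = 0.270369 substitutions/site.
Under a molecular clock d = 2μt, so t = d/(2μ) = 0.270369 / (2 × 0.033) = 4.10 Myr.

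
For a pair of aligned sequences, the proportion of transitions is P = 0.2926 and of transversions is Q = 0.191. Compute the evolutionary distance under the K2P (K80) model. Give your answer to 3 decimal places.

Under the Kimura two-parameter model, d = −½ ln(1 − 2P − Q) − ¼ ln(1 − 2Q).
1 − 2P − Q = 0.2238, giving −½ ln(0.2238) = 0.748501.
1 − 2Q = 0.618, giving −¼ ln(0.618) = 0.120317.
d = 0.748501 + 0.120317 = 0.868818.

0.869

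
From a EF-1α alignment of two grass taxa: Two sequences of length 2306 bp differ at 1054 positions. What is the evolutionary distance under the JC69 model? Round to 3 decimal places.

p = 1054/2306 ≈ 0.457069.
d = −(3/4) ln(1 − 4p/3) = −0.75 ln(1 − 0.609425) = −0.75 ln(0.390575)
  = −0.75 × (-0.940135) = 0.705101 substitutions/site.

0.705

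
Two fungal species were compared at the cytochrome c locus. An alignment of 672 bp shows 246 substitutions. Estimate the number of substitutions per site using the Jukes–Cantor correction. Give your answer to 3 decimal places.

p = 246/672 ≈ 0.366071.
d = −(3/4) ln(1 − 4p/3) = −0.75 ln(1 − 0.488095) = −0.75 ln(0.511905)
  = −0.75 × (-0.669616) = 0.502212 substitutions/site.

0.502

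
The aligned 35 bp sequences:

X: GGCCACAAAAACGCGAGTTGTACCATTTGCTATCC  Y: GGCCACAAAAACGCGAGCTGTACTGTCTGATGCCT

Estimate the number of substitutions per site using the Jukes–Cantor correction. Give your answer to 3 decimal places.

0.273

The sequences differ at 8 of 35 sites (18, 24, 25, 27, 30, 32, 33, 35), so p = 8/35 ≈ 0.228571.
d = −(3/4) ln(1 − 4p/3) = −0.75 ln(1 − 0.304761) = −0.75 ln(0.695239)
  = −0.75 × (-0.363500) = 0.272625 substitutions/site.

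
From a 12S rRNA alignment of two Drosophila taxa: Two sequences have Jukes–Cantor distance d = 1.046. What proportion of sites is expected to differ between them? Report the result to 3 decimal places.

0.564

p = (3/4)(1 − e^(−4d/3)) = 0.75 × (1 − e^(-1.394667)) = 0.75 × (1 − 0.247916) = 0.564063.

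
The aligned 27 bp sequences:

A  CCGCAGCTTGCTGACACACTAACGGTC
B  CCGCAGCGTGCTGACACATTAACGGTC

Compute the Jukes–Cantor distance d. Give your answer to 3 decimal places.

0.078

The sequences differ at 2 of 27 sites (8, 19), so p = 2/27 ≈ 0.074074.
d = −(3/4) ln(1 − 4p/3) = −0.75 ln(1 − 0.098765) = −0.75 ln(0.901235)
  = −0.75 × (-0.103989) = 0.077992 substitutions/site.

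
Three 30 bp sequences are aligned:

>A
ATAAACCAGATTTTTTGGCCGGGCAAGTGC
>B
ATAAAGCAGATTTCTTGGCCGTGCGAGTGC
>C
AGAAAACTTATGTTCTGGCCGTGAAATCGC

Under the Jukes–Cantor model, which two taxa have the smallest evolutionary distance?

A–B: 4/30 differ, p = 0.133, d = 0.147.
A–C: 10/30 differ, p = 0.333, d = 0.441.
B–C: 11/30 differ, p = 0.367, d = 0.503.
The smallest distance is between A and B.

A and B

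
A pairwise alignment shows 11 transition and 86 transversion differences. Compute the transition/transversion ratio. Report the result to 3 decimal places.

0.128

R = 11/86 = 0.127906… ≈ 0.128 (to 3 d.p.).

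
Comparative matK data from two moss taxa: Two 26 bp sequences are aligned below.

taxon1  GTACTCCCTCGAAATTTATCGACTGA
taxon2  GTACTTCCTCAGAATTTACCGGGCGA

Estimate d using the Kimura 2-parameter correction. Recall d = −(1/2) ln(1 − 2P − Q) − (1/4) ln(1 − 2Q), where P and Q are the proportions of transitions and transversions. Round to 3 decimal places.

Of 26 sites, 6 differences are transitions and 1 are transversions, so P = 6/26 ≈ 0.230769 and Q = 1/26 ≈ 0.038462.
Under the Kimura two-parameter model, d = −½ ln(1 − 2P − Q) − ¼ ln(1 − 2Q).
1 − 2P − Q = 0.5, giving −½ ln(0.5) = 0.346574.
1 − 2Q = 0.923076, giving −¼ ln(0.923076) = 0.020011.
d = 0.346574 + 0.020011 = 0.366585.

0.367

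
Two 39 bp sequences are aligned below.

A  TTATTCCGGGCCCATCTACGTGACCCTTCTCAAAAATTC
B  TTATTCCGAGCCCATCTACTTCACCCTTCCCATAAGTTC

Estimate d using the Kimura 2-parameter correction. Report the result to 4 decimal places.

Of 39 sites, 3 differences are transitions and 3 are transversions, so P = 3/39 ≈ 0.076923 and Q = 3/39 ≈ 0.076923.
Under the Kimura two-parameter model, d = −½ ln(1 − 2P − Q) − ¼ ln(1 − 2Q).
1 − 2P − Q = 0.769231, giving −½ ln(0.769231) = 0.131182.
1 − 2Q = 0.846154, giving −¼ ln(0.846154) = 0.041763.
d = 0.131182 + 0.041763 = 0.172945.

0.1729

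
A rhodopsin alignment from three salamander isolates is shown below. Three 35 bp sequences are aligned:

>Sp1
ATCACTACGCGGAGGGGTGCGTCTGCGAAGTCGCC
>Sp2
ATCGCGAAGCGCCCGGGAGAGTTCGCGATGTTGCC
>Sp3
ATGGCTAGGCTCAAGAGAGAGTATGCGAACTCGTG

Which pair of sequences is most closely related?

Sp1 and Sp2

Sp1–Sp2: 12/35 differ, p = 0.343, d = 0.458.
Sp1–Sp3: 13/35 differ, p = 0.371, d = 0.513.
Sp2–Sp3: 14/35 differ, p = 0.400, d = 0.572.
The smallest distance is between Sp1 and Sp2.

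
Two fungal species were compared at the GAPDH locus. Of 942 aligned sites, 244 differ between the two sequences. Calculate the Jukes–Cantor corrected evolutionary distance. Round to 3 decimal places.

p = 244/942 ≈ 0.259023.
d = −(3/4) ln(1 − 4p/3) = −0.75 ln(1 − 0.345364) = −0.75 ln(0.654636)
  = −0.75 × (-0.423676) = 0.317757 substitutions/site.

0.318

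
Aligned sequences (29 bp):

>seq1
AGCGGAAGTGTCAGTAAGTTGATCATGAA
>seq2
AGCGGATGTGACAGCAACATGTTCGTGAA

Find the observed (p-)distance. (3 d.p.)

The sequences differ at 7 of 29 positions (sites 7, 11, 15, 18, 19, 22, 25).
p = 7/29 = 0.241379… ≈ 0.241 (to 3 d.p.).

0.241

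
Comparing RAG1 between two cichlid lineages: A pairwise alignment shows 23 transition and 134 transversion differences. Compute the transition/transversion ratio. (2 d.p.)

0.17

R = 23/134 = 0.171641… ≈ 0.17 (to 2 d.p.).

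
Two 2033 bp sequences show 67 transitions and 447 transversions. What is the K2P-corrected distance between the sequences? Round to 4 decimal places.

0.3131

P = 67/2033 ≈ 0.032956 and Q = 447/2033 ≈ 0.219872.
Under the Kimura two-parameter model, d = −½ ln(1 − 2P − Q) − ¼ ln(1 − 2Q).
1 − 2P − Q = 0.714216, giving −½ ln(0.714216) = 0.168285.
1 − 2Q = 0.560256, giving −¼ ln(0.560256) = 0.144840.
d = 0.168285 + 0.144840 = 0.313125.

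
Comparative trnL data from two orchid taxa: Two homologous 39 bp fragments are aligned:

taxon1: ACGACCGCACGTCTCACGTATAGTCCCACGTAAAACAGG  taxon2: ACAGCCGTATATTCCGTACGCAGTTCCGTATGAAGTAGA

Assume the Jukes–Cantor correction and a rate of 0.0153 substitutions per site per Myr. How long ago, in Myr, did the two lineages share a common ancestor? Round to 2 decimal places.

31.02

The sequences differ at 21 of 39 sites, so p = 21/39 ≈ 0.538462.
d = −(3/4) ln(1 − 4p/3) = −0.75 ln(1 − 0.717949) = −0.75 ln(0.282051)
  = −0.75 × (-1.265667) = 0.949250 substitutions/site.
Under a molecular clock d = 2μt, so t = d/(2μ) = 0.949250 / (2 × 0.0153) = 31.02 Myr.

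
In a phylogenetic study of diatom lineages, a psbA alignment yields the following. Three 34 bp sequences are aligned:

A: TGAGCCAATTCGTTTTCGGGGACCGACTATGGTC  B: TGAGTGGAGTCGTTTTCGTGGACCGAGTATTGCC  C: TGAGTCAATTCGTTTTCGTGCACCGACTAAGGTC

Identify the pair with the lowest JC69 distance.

A and C

A–B: 8/34 differ, p = 0.235, d = 0.282.
A–C: 4/34 differ, p = 0.118, d = 0.128.
B–C: 8/34 differ, p = 0.235, d = 0.282.
The smallest distance is between A and C.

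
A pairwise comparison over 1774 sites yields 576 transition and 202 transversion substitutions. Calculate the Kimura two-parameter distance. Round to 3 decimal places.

0.785

P = 576/1774 ≈ 0.32469 and Q = 202/1774 ≈ 0.113867.
Under the Kimura two-parameter model, d = −½ ln(1 − 2P − Q) − ¼ ln(1 − 2Q).
1 − 2P − Q = 0.236753, giving −½ ln(0.236753) = 0.720369.
1 − 2Q = 0.772266, giving −¼ ln(0.772266) = 0.064607.
d = 0.720369 + 0.064607 = 0.784976.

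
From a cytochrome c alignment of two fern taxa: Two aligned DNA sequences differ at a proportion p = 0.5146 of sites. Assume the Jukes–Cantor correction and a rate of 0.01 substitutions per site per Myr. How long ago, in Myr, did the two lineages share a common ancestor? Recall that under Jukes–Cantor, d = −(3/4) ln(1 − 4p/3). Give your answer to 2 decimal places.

43.45

d = −(3/4) ln(1 − 4p/3) = −0.75 ln(1 − 0.686133) = −0.75 ln(0.313867)
  = −0.75 × (-1.158786) = 0.869090 substitutions/site.
Under a molecular clock d = 2μt, so t = d/(2μ) = 0.869090 / (2 × 0.01) = 43.45 Myr.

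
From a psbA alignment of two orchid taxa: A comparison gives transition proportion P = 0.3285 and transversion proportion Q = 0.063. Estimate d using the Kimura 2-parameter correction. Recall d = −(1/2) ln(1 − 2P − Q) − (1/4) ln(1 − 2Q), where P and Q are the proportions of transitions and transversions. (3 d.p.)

Under the Kimura two-parameter model, d = −½ ln(1 − 2P − Q) − ¼ ln(1 − 2Q).
1 − 2P − Q = 0.28, giving −½ ln(0.28) = 0.636483.
1 − 2Q = 0.874, giving −¼ ln(0.874) = 0.033669.
d = 0.636483 + 0.033669 = 0.670152.

0.670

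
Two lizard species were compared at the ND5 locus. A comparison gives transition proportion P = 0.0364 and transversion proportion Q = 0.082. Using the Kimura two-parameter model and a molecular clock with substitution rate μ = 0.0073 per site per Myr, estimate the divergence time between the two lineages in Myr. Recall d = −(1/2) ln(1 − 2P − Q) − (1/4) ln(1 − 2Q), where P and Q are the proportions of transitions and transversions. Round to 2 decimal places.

Under the Kimura two-parameter model, d = −½ ln(1 − 2P − Q) − ¼ ln(1 − 2Q).
1 − 2P − Q = 0.8452, giving −½ ln(0.8452) = 0.084091.
1 − 2Q = 0.836, giving −¼ ln(0.836) = 0.044782.
d = 0.084091 + 0.044782 = 0.128873.
Under a molecular clock d = 2μt, so t = d/(2μ) = 0.128873 / (2 × 0.0073) = 8.83 Myr.

8.83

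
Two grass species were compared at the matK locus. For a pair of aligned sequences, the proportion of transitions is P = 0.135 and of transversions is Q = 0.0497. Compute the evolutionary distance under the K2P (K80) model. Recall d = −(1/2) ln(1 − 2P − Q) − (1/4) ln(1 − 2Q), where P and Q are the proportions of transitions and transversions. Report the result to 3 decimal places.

0.219

Under the Kimura two-parameter model, d = −½ ln(1 − 2P − Q) − ¼ ln(1 − 2Q).
1 − 2P − Q = 0.6803, giving −½ ln(0.6803) = 0.192611.
1 − 2Q = 0.9006, giving −¼ ln(0.9006) = 0.026174.
d = 0.192611 + 0.026174 = 0.218785.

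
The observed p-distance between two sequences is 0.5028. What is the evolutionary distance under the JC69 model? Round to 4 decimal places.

0.8324

d = −(3/4) ln(1 − 4p/3) = −0.75 ln(1 − 0.6704) = −0.75 ln(0.3296)
  = −0.75 × (-1.109875) = 0.832406 substitutions/site.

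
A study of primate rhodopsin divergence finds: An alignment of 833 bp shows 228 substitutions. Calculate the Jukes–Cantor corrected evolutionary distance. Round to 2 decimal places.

p = 228/833 ≈ 0.273709.
d = −(3/4) ln(1 − 4p/3) = −0.75 ln(1 − 0.364945) = −0.75 ln(0.635055)
  = −0.75 × (-0.454044) = 0.340533 substitutions/site.

0.34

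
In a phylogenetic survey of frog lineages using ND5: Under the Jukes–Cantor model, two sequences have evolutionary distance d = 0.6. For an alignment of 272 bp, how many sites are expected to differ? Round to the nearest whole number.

112

Invert JC69: p = (3/4)(1 − e^(−4d/3)) = 0.75 × (1 − e^(-0.8)) = 0.75 × (1 − 0.449329) = 0.413003.
Expected differing sites = pL ≈ 0.413003 × 272 = 112.336816 ≈ 112.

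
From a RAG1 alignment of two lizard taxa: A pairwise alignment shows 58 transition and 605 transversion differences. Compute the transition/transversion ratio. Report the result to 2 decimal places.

0.10

R = 58/605 = 0.095867… ≈ 0.10 (to 2 d.p.).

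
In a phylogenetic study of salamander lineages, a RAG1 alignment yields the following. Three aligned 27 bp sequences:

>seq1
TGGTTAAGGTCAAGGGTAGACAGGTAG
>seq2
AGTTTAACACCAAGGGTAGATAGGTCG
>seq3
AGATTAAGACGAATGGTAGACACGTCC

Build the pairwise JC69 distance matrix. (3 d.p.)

d(seq1,seq2) = 0.318, d(seq1,seq3) = 0.441, d(seq2,seq3) = 0.318

seq1–seq2: 7/27 sites differ → p ≈ 0.259259, d = −0.75 ln(1 − 0.345679) = 0.318118 ≈ 0.318.
seq1–seq3: 9/27 sites differ → p ≈ 0.333333, d = −0.75 ln(1 − 0.444444) = 0.440839 ≈ 0.441.
seq2–seq3: 7/27 sites differ → p ≈ 0.259259, d = −0.75 ln(1 − 0.345679) = 0.318118 ≈ 0.318.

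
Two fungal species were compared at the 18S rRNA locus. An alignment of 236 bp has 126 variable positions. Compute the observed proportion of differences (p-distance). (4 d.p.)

0.5339

p = 126/236 = 0.533898… ≈ 0.5339 (to 4 d.p.).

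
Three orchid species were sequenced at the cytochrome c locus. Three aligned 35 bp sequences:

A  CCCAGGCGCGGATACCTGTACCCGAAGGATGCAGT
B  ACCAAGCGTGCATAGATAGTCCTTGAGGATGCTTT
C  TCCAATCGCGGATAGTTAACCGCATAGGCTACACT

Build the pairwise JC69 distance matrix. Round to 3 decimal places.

d(A,B) = 0.572, d(A,C) = 0.572, d(B,C) = 0.635

A–B: 14/35 sites differ → p = 0.4, d = −0.75 ln(1 − 0.533333) = 0.571605 ≈ 0.572.
A–C: 14/35 sites differ → p = 0.4, d = −0.75 ln(1 − 0.533333) = 0.571605 ≈ 0.572.
B–C: 15/35 sites differ → p ≈ 0.428571, d = −0.75 ln(1 − 0.571428) = 0.635472 ≈ 0.635.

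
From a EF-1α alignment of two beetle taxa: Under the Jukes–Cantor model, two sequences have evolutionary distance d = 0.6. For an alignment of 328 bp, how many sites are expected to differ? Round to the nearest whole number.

Invert JC69: p = (3/4)(1 − e^(−4d/3)) = 0.75 × (1 − e^(-0.8)) = 0.75 × (1 − 0.449329) = 0.413003.
Expected differing sites = pL ≈ 0.413003 × 328 = 135.464984 ≈ 135.

135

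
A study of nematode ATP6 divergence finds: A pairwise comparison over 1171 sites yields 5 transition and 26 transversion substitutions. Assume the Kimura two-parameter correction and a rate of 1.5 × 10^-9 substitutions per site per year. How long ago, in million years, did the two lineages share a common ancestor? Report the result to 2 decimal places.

8.99

P = 5/1171 ≈ 0.00427 and Q = 26/1171 ≈ 0.022203.
Under the Kimura two-parameter model, d = −½ ln(1 − 2P − Q) − ¼ ln(1 − 2Q).
1 − 2P − Q = 0.969257, giving −½ ln(0.969257) = 0.015613.
1 − 2Q = 0.955594, giving −¼ ln(0.955594) = 0.011356.
d = 0.015613 + 0.011356 = 0.026969.
Under a molecular clock d = 2μt, so t = d/(2μ) = 0.026969 / (2 × 1.5 × 10^-9) = 8.99 million years.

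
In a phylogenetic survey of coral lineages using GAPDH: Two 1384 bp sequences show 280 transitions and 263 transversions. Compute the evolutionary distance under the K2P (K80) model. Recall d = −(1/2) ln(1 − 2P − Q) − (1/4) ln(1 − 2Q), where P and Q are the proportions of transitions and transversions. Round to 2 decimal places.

P = 280/1384 ≈ 0.202312 and Q = 263/1384 ≈ 0.190029.
Under the Kimura two-parameter model, d = −½ ln(1 − 2P − Q) − ¼ ln(1 − 2Q).
1 − 2P − Q = 0.405347, giving −½ ln(0.405347) = 0.451506.
1 − 2Q = 0.619942, giving −¼ ln(0.619942) = 0.119532.
d = 0.451506 + 0.119532 = 0.571038.

0.57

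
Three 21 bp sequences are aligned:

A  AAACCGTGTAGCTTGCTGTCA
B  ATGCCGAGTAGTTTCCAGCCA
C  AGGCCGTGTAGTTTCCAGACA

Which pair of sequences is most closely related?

A–B: 7/21 differ, p = 0.333, d = 0.441.
A–C: 6/21 differ, p = 0.286, d = 0.360.
B–C: 3/21 differ, p = 0.143, d = 0.158.
The smallest distance is between B and C.

B and C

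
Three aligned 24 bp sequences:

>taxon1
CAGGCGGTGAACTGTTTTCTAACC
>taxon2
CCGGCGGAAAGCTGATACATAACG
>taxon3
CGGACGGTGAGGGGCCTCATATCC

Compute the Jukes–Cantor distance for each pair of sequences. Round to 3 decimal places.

taxon1–taxon2: 9/24 sites differ → p = 0.375, d = −0.75 ln(1 − 0.5) = 0.519860 ≈ 0.520.
taxon1–taxon3: 10/24 sites differ → p ≈ 0.416667, d = −0.75 ln(1 − 0.555556) = 0.608198 ≈ 0.608.
taxon2–taxon3: 11/24 sites differ → p ≈ 0.458333, d = −0.75 ln(1 − 0.611111) = 0.708346 ≈ 0.708.

d(taxon1,taxon2) = 0.520, d(taxon1,taxon3) = 0.608, d(taxon2,taxon3) = 0.708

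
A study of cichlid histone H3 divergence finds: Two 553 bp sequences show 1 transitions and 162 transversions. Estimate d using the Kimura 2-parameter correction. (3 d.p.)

0.396

P = 1/553 ≈ 0.001808 and Q = 162/553 ≈ 0.292948.
Under the Kimura two-parameter model, d = −½ ln(1 − 2P − Q) − ¼ ln(1 − 2Q).
1 − 2P − Q = 0.703436, giving −½ ln(0.703436) = 0.175889.
1 − 2Q = 0.414104, giving −¼ ln(0.414104) = 0.220410.
d = 0.175889 + 0.220410 = 0.396299.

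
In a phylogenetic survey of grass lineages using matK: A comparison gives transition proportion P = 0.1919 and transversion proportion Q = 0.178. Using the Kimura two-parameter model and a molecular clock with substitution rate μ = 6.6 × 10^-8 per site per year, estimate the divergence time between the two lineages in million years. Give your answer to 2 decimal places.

3.96

Under the Kimura two-parameter model, d = −½ ln(1 − 2P − Q) − ¼ ln(1 − 2Q).
1 − 2P − Q = 0.4382, giving −½ ln(0.4382) = 0.412540.
1 − 2Q = 0.644, giving −¼ ln(0.644) = 0.110014.
d = 0.412540 + 0.110014 = 0.522554.
Under a molecular clock d = 2μt, so t = d/(2μ) = 0.522554 / (2 × 6.6 × 10^-8) = 3.96 million years.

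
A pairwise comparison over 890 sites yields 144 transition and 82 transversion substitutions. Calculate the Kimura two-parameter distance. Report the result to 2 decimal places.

0.32

P = 144/890 ≈ 0.161798 and Q = 82/890 ≈ 0.092135.
Under the Kimura two-parameter model, d = −½ ln(1 − 2P − Q) − ¼ ln(1 − 2Q).
1 − 2P − Q = 0.584269, giving −½ ln(0.584269) = 0.268697.
1 − 2Q = 0.81573, giving −¼ ln(0.81573) = 0.050918.
d = 0.268697 + 0.050918 = 0.319615.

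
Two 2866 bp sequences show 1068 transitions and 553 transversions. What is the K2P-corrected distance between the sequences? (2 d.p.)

P = 1068/2866 ≈ 0.372645 and Q = 553/2866 ≈ 0.192952.
Under the Kimura two-parameter model, d = −½ ln(1 − 2P − Q) − ¼ ln(1 − 2Q).
1 − 2P − Q = 0.061758, giving −½ ln(0.061758) = 1.392266.
1 − 2Q = 0.614096, giving −¼ ln(0.614096) = 0.121901.
d = 1.392266 + 0.121901 = 1.514167.

1.51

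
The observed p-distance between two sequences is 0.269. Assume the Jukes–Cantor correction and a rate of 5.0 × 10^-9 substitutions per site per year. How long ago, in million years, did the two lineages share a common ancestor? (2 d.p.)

d = −(3/4) ln(1 − 4p/3) = −0.75 ln(1 − 0.358667) = −0.75 ln(0.641333)
  = −0.75 × (-0.444206) = 0.333155 substitutions/site.
Under a molecular clock d = 2μt, so t = d/(2μ) = 0.333155 / (2 × 5.0 × 10^-9) = 33.32 million years.

33.32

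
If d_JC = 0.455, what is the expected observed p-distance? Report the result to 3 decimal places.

p = (3/4)(1 − e^(−4d/3)) = 0.75 × (1 − e^(-0.606667)) = 0.75 × (1 − 0.545165) = 0.341126.

0.341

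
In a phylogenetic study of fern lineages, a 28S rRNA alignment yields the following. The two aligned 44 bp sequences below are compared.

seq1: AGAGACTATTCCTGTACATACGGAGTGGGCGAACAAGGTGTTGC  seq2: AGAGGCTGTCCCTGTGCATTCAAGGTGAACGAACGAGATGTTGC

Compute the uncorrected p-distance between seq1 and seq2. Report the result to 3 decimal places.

0.273

The sequences differ at 12 of 44 positions.
p = 12/44 = 0.272727… ≈ 0.273 (to 3 d.p.).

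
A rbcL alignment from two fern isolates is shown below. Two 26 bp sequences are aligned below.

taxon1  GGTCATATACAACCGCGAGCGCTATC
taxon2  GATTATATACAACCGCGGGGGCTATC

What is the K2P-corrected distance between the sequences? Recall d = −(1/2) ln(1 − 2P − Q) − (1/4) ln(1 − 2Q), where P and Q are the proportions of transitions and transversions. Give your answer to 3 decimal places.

0.177

Of 26 sites, 3 differences are transitions and 1 are transversions, so P = 3/26 ≈ 0.115385 and Q = 1/26 ≈ 0.038462.
Under the Kimura two-parameter model, d = −½ ln(1 − 2P − Q) − ¼ ln(1 − 2Q).
1 − 2P − Q = 0.730768, giving −½ ln(0.730768) = 0.156830.
1 − 2Q = 0.923076, giving −¼ ln(0.923076) = 0.020011.
d = 0.156830 + 0.020011 = 0.176841.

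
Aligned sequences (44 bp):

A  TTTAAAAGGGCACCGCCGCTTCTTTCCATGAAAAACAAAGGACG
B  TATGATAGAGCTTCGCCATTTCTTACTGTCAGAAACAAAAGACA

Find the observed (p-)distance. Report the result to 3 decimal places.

The sequences differ at 15 of 44 positions.
p = 15/44 = 0.340909… ≈ 0.341 (to 3 d.p.).

0.341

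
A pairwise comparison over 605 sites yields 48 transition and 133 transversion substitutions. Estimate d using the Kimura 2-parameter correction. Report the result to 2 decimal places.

P = 48/605 ≈ 0.079339 and Q = 133/605 ≈ 0.219835.
Under the Kimura two-parameter model, d = −½ ln(1 − 2P − Q) − ¼ ln(1 − 2Q).
1 − 2P − Q = 0.621487, giving −½ ln(0.621487) = 0.237820.
1 − 2Q = 0.56033, giving −¼ ln(0.56033) = 0.144807.
d = 0.237820 + 0.144807 = 0.382627.

0.38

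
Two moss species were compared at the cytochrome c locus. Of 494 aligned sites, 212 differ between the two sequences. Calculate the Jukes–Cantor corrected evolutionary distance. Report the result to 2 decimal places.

p = 212/494 ≈ 0.42915.
d = −(3/4) ln(1 − 4p/3) = −0.75 ln(1 − 0.5722) = −0.75 ln(0.4278)
  = −0.75 × (-0.849099) = 0.636824 substitutions/site.

0.64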